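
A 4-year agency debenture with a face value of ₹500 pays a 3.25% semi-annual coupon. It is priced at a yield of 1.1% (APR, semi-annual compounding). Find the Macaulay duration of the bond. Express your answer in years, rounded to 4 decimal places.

Periodic yield y = 0.0055. Discount each cash flow and weight by its period:
  t   CF        PV=CF/(1+0.0055)^t    t·PV
  1        8.125         8.0806         8.0806
  2        8.125         8.0364        16.0727
  3        8.125         7.9924        23.9772
  4        8.125         7.9487        31.7947
  5        8.125         7.9052        39.5260
  6        8.125         7.8620        47.1718
  7        8.125         7.8190        54.7327
  8      508.125       486.3109     3,890.4868
  Σ                    541.9550     4,111.8425
Price P = Σ PV = 541.9550.
Macaulay duration = Σ(t·PV) / P = 4,111.8425 / 541.9550 = 7.58706 half-year periods.
In years: 7.58706 / 2 = 3.79353 years.

3.7935 years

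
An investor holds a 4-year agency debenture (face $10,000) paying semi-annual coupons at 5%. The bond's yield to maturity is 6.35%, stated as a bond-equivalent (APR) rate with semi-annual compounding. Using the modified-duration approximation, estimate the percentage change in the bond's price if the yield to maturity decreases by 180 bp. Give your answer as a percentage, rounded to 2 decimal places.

+6.39%

Periodic yield y = 0.03175. Modified duration first:
  t   CF        PV=CF/(1+0.03175)^t    t·PV
  1       250.00       242.3068       242.3068
  2       250.00       234.8503       469.7005
  3       250.00       227.6232       682.8697
  4       250.00       220.6186       882.4743
  5       250.00       213.8295     1,069.1475
  6       250.00       207.2493     1,243.4960
  7       250.00       200.8717     1,406.1016
  8    10,250.00     7,982.3000    63,858.3999
  Σ                  9,529.6493    69,854.4963
P = 9,529.6493; D_Mac = 7.33023 half-year periods = 3.66511 yrs; D_mod = 3.66511/(1+0.03175) = 3.55233 yrs.
ΔP/P ≈ -D_mod · Δy = -3.55233 × (-0.018) = +0.063942 = +6.3942%.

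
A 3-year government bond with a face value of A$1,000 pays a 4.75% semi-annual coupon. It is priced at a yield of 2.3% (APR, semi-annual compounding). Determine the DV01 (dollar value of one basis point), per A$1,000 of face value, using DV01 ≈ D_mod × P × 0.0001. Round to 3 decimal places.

Periodic yield y = 0.0115.
  t   CF        PV=CF/(1+0.0115)^t    t·PV
  1        23.75        23.4800        23.4800
  2        23.75        23.2130        46.4261
  3        23.75        22.9491        68.8473
  4        23.75        22.6882        90.7528
  5        23.75        22.4303       112.1513
  6     1,023.75       955.8695     5,735.2168
  Σ                  1,070.6301     6,076.8743
P = 1,070.6301; D_Mac = 5.67598 half-year periods = 2.83799 yrs; D_mod = 2.80572 yrs.
DV01 ≈ 2.80572 × 1,070.6301 × 0.0001 = 0.300389.

A$0.300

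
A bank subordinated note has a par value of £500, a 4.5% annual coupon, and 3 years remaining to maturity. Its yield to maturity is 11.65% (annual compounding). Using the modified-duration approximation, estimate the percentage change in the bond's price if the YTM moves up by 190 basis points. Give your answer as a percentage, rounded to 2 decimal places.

-4.87%

Periodic yield y = 0.1165. Modified duration first:
  t   CF        PV=CF/(1+0.1165)^t    t·PV
  1        22.50        20.1523        20.1523
  2        22.50        18.0495        36.0990
  3       522.50       375.4137     1,126.2411
  Σ                    413.6155     1,182.4923
P = 413.6155; D_Mac = 2.85892 yrs; D_mod = 2.85892/(1+0.1165) = 2.56061 yrs.
ΔP/P ≈ -D_mod · Δy = -2.56061 × (+0.019) = -0.048652 = -4.8652%.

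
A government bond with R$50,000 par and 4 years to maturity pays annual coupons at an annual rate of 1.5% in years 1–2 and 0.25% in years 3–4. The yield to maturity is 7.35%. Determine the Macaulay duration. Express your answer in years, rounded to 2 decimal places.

3.91 years

Periodic yield y = 0.0735. Discount each cash flow and weight by its year:
  t   CF        PV=CF/(1+0.0735)^t    t·PV
  1       750.00       698.6493       698.6493
  2       750.00       650.8144     1,301.6288
  3       125.00       101.0424       303.1273
  4    50,125.00    37,743.8494   150,975.3975
  Σ                 39,194.3555   153,278.8030
Price P = Σ PV = 39,194.3555.
Macaulay duration = Σ(t·PV) / P = 153,278.8030 / 39,194.3555 = 3.91074 years.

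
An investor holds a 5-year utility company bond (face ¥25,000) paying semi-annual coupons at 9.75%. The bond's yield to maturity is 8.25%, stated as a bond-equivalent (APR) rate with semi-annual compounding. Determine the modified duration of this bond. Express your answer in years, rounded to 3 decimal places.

3.942 years

Periodic yield y = 0.04125. First find Macaulay duration:
  t   CF        PV=CF/(1+0.04125)^t    t·PV
  1     1,218.75     1,170.4682     1,170.4682
  2     1,218.75     1,124.0991     2,248.1982
  3     1,218.75     1,079.5670     3,238.7009
  4     1,218.75     1,036.7990     4,147.1960
  5     1,218.75       995.7253     4,978.6267
  6     1,218.75       956.2788     5,737.6730
  7     1,218.75       918.3950     6,428.7653
  8     1,218.75       882.0120     7,056.0963
  9     1,218.75       847.0704     7,623.6335
  10   26,218.75    17,500.9586   175,009.5864
  Σ                 26,511.3735   217,638.9444
P = 26,511.3735; Macaulay duration = 217,638.9444 / 26,511.3735 = 8.20927 half-year periods = 4.10463 years.
Modified duration = D_Mac / (1 + y) = 4.10463 / 1.04125 = 3.94202 years.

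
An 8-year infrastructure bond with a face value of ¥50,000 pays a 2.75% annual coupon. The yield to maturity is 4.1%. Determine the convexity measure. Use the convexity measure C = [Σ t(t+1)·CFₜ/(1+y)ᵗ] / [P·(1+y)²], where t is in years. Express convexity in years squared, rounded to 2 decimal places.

With y = 0.041:
  t   CF        PV=CF/(1+0.041)^t    t·PV        t(t+1)·PV
  1     1,375.00     1,320.8453     1,320.8453       2,641.6907
  2     1,375.00     1,268.8236     2,537.6471       7,612.9414
  3     1,375.00     1,218.8507     3,656.5521      14,626.2084
  4     1,375.00     1,170.8460     4,683.3840      23,416.9202
  5     1,375.00     1,124.7320     5,623.6600      33,741.9599
  6     1,375.00     1,080.4342     6,482.6052      45,378.2362
  7     1,375.00     1,037.8811     7,265.1675      58,121.3400
  8    51,375.00    37,251.6916   298,013.5328   2,682,121.7949
  Σ                 45,474.1045   329,583.3940   2,867,661.0917
P = 45,474.1045.
Convexity = Σ t(t+1)·PV / [P·(1+y)²] = 2,867,661.0917 / (45,474.1045 × 1.083681) = 58.19186.

58.19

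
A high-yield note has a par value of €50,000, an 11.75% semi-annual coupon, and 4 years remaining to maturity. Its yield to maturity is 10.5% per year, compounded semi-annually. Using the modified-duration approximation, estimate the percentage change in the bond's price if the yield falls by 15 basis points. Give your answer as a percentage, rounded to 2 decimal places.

Periodic yield y = 0.0525. Modified duration first:
  t   CF        PV=CF/(1+0.0525)^t    t·PV
  1     2,937.50     2,790.9739     2,790.9739
  2     2,937.50     2,651.7566     5,303.5133
  3     2,937.50     2,519.4838     7,558.4513
  4     2,937.50     2,393.8088     9,575.2352
  5     2,937.50     2,274.4027    11,372.0133
  6     2,937.50     2,160.9526    12,965.7158
  7     2,937.50     2,053.1617    14,372.1316
  8    52,937.50    35,154.9587   281,239.6693
  Σ                 51,999.4987   345,177.7035
P = 51,999.4987; D_Mac = 6.63810 half-year periods = 3.31905 yrs; D_mod = 3.31905/(1+0.0525) = 3.15349 yrs.
ΔP/P ≈ -D_mod · Δy = -3.15349 × (-0.0015) = +0.004730 = +0.4730%.

+0.47%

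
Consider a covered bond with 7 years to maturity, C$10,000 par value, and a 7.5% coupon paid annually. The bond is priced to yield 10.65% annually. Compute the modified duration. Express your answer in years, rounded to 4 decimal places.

Periodic yield y = 0.1065. First find Macaulay duration:
  t   CF        PV=CF/(1+0.1065)^t    t·PV
  1       750.00       677.8129       677.8129
  2       750.00       612.5738     1,225.1476
  3       750.00       553.6139     1,660.8418
  4       750.00       500.3289     2,001.3156
  5       750.00       452.1725     2,260.8626
  6       750.00       408.6512     2,451.9071
  7    10,750.00     5,293.5685    37,054.9794
  Σ                  8,498.7218    47,332.8671
P = 8,498.7218; Macaulay duration = 47,332.8671 / 8,498.7218 = 5.56941 years.
Modified duration = D_Mac / (1 + y) = 5.56941 / 1.1065 = 5.03336 years.

5.0334 years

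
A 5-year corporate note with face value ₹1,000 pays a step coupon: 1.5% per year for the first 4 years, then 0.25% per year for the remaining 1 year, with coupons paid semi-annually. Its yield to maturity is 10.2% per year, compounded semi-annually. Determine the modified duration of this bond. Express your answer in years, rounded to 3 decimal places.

4.556 years

Periodic yield y = 0.051. First find Macaulay duration:
  t   CF        PV=CF/(1+0.051)^t    t·PV
  1         7.50         7.1361         7.1361
  2         7.50         6.7898        13.5796
  3         7.50         6.4603        19.3809
  4         7.50         6.1468        24.5873
  5         7.50         5.8485        29.2427
  6         7.50         5.5647        33.3884
  7         7.50         5.2947        37.0630
  8         7.50         5.0378        40.3023
  9         1.25         0.7989         7.1900
  10    1,001.25       608.8571     6,088.5709
  Σ                    657.9347     6,300.4411
P = 657.9347; Macaulay duration = 6,300.4411 / 657.9347 = 9.57609 half-year periods = 4.78804 years.
Modified duration = D_Mac / (1 + y) = 4.78804 / 1.051 = 4.55570 years.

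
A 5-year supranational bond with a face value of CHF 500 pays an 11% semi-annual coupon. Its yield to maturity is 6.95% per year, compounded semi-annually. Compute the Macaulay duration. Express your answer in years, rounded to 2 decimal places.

4.06 years

Periodic yield y = 0.03475. Discount each cash flow and weight by its period:
  t   CF        PV=CF/(1+0.03475)^t    t·PV
  1        27.50        26.5765        26.5765
  2        27.50        25.6840        51.3679
  3        27.50        24.8214        74.4642
  4        27.50        23.9878        95.9513
  5        27.50        23.1822       115.9112
  6        27.50        22.4037       134.4223
  7        27.50        21.6513       151.5593
  8        27.50        20.9242       167.3937
  9        27.50        20.2215       181.9937
  10      527.50       374.8591     3,748.5915
  Σ                    584.3118     4,748.2317
Price P = Σ PV = 584.3118.
Macaulay duration = Σ(t·PV) / P = 4,748.2317 / 584.3118 = 8.12619 half-year periods.
In years: 8.12619 / 2 = 4.06310 years.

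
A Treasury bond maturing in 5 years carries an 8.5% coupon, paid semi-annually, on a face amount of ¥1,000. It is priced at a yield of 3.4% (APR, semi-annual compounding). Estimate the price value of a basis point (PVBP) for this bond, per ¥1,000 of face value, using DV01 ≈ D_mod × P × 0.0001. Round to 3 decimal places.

¥0.518

Periodic yield y = 0.017.
  t   CF        PV=CF/(1+0.017)^t    t·PV
  1        42.50        41.7896        41.7896
  2        42.50        41.0910        82.1821
  3        42.50        40.4042       121.2125
  4        42.50        39.7288       158.9151
  5        42.50        39.0647       195.3234
  6        42.50        38.4117       230.4700
  7        42.50        37.7696       264.3871
  8        42.50        37.1382       297.1059
  9        42.50        36.5174       328.6570
  10    1,042.50       880.7782     8,807.7815
  Σ                  1,232.6933    10,527.8241
P = 1,232.6933; D_Mac = 8.54051 half-year periods = 4.27025 yrs; D_mod = 4.19887 yrs.
DV01 ≈ 4.19887 × 1,232.6933 × 0.0001 = 0.517592.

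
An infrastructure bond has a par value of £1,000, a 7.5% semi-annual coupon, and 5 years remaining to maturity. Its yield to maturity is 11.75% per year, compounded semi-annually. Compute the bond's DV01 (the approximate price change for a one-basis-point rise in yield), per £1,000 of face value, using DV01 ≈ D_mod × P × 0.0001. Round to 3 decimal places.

Periodic yield y = 0.05875.
  t   CF        PV=CF/(1+0.05875)^t    t·PV
  1        37.50        35.4191        35.4191
  2        37.50        33.4537        66.9074
  3        37.50        31.5974        94.7921
  4        37.50        29.8440       119.3761
  5        37.50        28.1880       140.9400
  6        37.50        26.6238       159.7431
  7        37.50        25.1465       176.0254
  8        37.50        23.7511       190.0089
  9        37.50        22.4332       201.8984
  10    1,037.50       586.2109     5,862.1088
  Σ                    842.6677     7,047.2193
P = 842.6677; D_Mac = 8.36299 half-year periods = 4.18149 yrs; D_mod = 3.94946 yrs.
DV01 ≈ 3.94946 × 842.6677 × 0.0001 = 0.332808.

£0.333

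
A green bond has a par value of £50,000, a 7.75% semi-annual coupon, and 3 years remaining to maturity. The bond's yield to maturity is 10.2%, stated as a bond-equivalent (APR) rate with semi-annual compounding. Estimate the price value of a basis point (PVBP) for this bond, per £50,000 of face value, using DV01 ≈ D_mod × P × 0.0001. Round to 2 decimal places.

£12.15

Periodic yield y = 0.051.
  t   CF        PV=CF/(1+0.051)^t    t·PV
  1     1,937.50     1,843.4824     1,843.4824
  2     1,937.50     1,754.0270     3,508.0540
  3     1,937.50     1,668.9125     5,006.7374
  4     1,937.50     1,587.9281     6,351.7126
  5     1,937.50     1,510.8736     7,554.3680
  6    51,937.50    38,535.8324   231,214.9947
  Σ                 46,901.0561   255,479.3491
P = 46,901.0561; D_Mac = 5.44720 half-year periods = 2.72360 yrs; D_mod = 2.59144 yrs.
DV01 ≈ 2.59144 × 46,901.0561 × 0.0001 = 12.154108.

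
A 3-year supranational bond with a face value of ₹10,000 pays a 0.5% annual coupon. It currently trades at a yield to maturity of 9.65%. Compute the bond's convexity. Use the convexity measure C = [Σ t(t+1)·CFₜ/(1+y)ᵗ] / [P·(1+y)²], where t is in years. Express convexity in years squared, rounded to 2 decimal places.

9.90

With y = 0.0965:
  t   CF        PV=CF/(1+0.0965)^t    t·PV        t(t+1)·PV
  1        50.00        45.5996        45.5996          91.1993
  2        50.00        41.5865        83.1731         249.5192
  3    10,050.00     7,623.2498    22,869.7495      91,478.9982
  Σ                  7,710.4360    22,998.5222      91,819.7166
P = 7,710.4360.
Convexity = Σ t(t+1)·PV / [P·(1+y)²] = 91,819.7166 / (7,710.4360 × 1.202312) = 9.90466.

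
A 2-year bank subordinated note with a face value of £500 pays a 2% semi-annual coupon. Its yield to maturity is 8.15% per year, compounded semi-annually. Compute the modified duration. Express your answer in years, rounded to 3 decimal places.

Periodic yield y = 0.04075. First find Macaulay duration:
  t   CF        PV=CF/(1+0.04075)^t    t·PV
  1         5.00         4.8042         4.8042
  2         5.00         4.6161         9.2322
  3         5.00         4.4354        13.3061
  4       505.00       430.4331     1,721.7326
  Σ                    444.2889     1,749.0752
P = 444.2889; Macaulay duration = 1,749.0752 / 444.2889 = 3.93680 half-year periods = 1.96840 years.
Modified duration = D_Mac / (1 + y) = 1.96840 / 1.04075 = 1.89133 years.

1.891 years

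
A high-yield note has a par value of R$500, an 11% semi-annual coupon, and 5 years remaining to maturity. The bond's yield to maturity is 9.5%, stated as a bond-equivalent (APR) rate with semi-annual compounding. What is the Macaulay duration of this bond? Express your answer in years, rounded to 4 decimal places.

4.0088 years

Periodic yield y = 0.0475. Discount each cash flow and weight by its period:
  t   CF        PV=CF/(1+0.0475)^t    t·PV
  1        27.50        26.2530        26.2530
  2        27.50        25.0625        50.1250
  3        27.50        23.9260        71.7781
  4        27.50        22.8411        91.3643
  5        27.50        21.8053       109.0266
  6        27.50        20.8165       124.8992
  7        27.50        19.8726       139.1081
  8        27.50        18.9714       151.7716
  9        27.50        18.1112       163.0005
  10      527.50       331.6516     3,316.5164
  Σ                    529.3113     4,243.8428
Price P = Σ PV = 529.3113.
Macaulay duration = Σ(t·PV) / P = 4,243.8428 / 529.3113 = 8.01767 half-year periods.
In years: 8.01767 / 2 = 4.00883 years.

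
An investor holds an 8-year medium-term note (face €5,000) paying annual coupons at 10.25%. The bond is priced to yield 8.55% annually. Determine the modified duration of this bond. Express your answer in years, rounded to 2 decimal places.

5.46 years

Periodic yield y = 0.0855. First find Macaulay duration:
  t   CF        PV=CF/(1+0.0855)^t    t·PV
  1       512.50       472.1327       472.1327
  2       512.50       434.9449       869.8897
  3       512.50       400.6862     1,202.0586
  4       512.50       369.1259     1,476.5037
  5       512.50       340.0515     1,700.2576
  6       512.50       313.2672     1,879.6031
  7       512.50       288.5925     2,020.1477
  8     5,512.50     2,859.6309    22,877.0471
  Σ                  5,478.4318    32,497.6403
P = 5,478.4318; Macaulay duration = 32,497.6403 / 5,478.4318 = 5.93192 years.
Modified duration = D_Mac / (1 + y) = 5.93192 / 1.0855 = 5.46469 years.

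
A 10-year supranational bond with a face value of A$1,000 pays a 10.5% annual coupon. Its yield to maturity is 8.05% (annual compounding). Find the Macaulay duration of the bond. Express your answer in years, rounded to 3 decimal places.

6.900 years

Periodic yield y = 0.0805. Discount each cash flow and weight by its year:
  t   CF        PV=CF/(1+0.0805)^t    t·PV
  1       105.00        97.1772        97.1772
  2       105.00        89.9373       179.8746
  3       105.00        83.2367       249.7102
  4       105.00        77.0354       308.1415
  5       105.00        71.2960       356.4802
  6       105.00        65.9843       395.9059
  7       105.00        61.0683       427.4782
  8       105.00        56.5186       452.1485
  9       105.00        52.3078       470.7701
  10    1,105.00       509.4652     5,094.6525
  Σ                  1,164.0269     8,032.3388
Price P = Σ PV = 1,164.0269.
Macaulay duration = Σ(t·PV) / P = 8,032.3388 / 1,164.0269 = 6.90048 years.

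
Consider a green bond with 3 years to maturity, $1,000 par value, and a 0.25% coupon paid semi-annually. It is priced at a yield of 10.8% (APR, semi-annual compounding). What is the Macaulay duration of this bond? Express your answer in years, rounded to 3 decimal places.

Periodic yield y = 0.054. Discount each cash flow and weight by its period:
  t   CF        PV=CF/(1+0.054)^t    t·PV
  1         1.25         1.1860         1.1860
  2         1.25         1.1252         2.2504
  3         1.25         1.0675         3.2026
  4         1.25         1.0129         4.0514
  5         1.25         0.9610         4.8048
  6     1,001.25       730.2959     4,381.7754
  Σ                    735.6484     4,397.2707
Price P = Σ PV = 735.6484.
Macaulay duration = Σ(t·PV) / P = 4,397.2707 / 735.6484 = 5.97741 half-year periods.
In years: 5.97741 / 2 = 2.98870 years.

2.989 years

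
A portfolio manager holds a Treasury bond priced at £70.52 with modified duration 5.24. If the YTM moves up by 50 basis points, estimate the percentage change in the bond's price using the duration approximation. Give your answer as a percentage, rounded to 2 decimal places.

Duration approximation: ΔP/P ≈ -D_mod · Δy = -5.24 × (+0.005) = -0.026200.
As a percentage: -2.6200%.

-2.62%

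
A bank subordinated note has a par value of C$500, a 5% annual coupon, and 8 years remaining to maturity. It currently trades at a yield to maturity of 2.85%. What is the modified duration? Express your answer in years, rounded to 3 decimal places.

6.691 years

Periodic yield y = 0.0285. First find Macaulay duration:
  t   CF        PV=CF/(1+0.0285)^t    t·PV
  1        25.00        24.3072        24.3072
  2        25.00        23.6337        47.2674
  3        25.00        22.9788        68.9364
  4        25.00        22.3420        89.3682
  5        25.00        21.7229       108.6147
  6        25.00        21.1210       126.7259
  7        25.00        20.5357       143.7500
  8       525.00       419.3001     3,354.4006
  Σ                    575.9415     3,963.3703
P = 575.9415; Macaulay duration = 3,963.3703 / 575.9415 = 6.88155 years.
Modified duration = D_Mac / (1 + y) = 6.88155 / 1.0285 = 6.69086 years.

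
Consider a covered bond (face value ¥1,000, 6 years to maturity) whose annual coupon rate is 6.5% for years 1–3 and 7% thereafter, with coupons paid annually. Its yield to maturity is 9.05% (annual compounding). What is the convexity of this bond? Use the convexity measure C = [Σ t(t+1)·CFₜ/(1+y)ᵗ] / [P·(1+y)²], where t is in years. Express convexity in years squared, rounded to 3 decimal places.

28.286

With y = 0.0905:
  t   CF        PV=CF/(1+0.0905)^t    t·PV        t(t+1)·PV
  1        65.00        59.6057        59.6057         119.2114
  2        65.00        54.6590       109.3181         327.9543
  3        65.00        50.1229       150.3688         601.4750
  4        70.00        49.4989       197.9955         989.9776
  5        70.00        45.3910       226.9550       1,361.7298
  6     1,070.00       636.2529     3,817.5173      26,722.6208
  Σ                    895.5304     4,561.7603      30,122.9688
P = 895.5304.
Convexity = Σ t(t+1)·PV / [P·(1+y)²] = 30,122.9688 / (895.5304 × 1.189190) = 28.28565.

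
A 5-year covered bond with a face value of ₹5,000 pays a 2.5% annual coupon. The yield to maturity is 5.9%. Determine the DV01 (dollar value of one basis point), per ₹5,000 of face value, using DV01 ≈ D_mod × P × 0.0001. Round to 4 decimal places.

Periodic yield y = 0.059.
  t   CF        PV=CF/(1+0.059)^t    t·PV
  1       125.00       118.0359       118.0359
  2       125.00       111.4598       222.9195
  3       125.00       105.2500       315.7500
  4       125.00        99.3862       397.5449
  5     5,125.00     3,847.8140    19,239.0699
  Σ                  4,281.9459    20,293.3202
P = 4,281.9459; D_Mac = 4.73928 yrs; D_mod = 4.47524 yrs.
DV01 ≈ 4.47524 × 4,281.9459 × 0.0001 = 1.916272.

₹1.9163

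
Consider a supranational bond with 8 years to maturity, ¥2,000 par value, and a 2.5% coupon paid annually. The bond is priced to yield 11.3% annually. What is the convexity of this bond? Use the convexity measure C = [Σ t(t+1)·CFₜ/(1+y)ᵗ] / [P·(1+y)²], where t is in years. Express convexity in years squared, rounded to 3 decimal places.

49.292

With y = 0.113:
  t   CF        PV=CF/(1+0.113)^t    t·PV        t(t+1)·PV
  1        50.00        44.9236        44.9236          89.8473
  2        50.00        40.3627        80.7253         242.1759
  3        50.00        36.2647       108.7942         435.1768
  4        50.00        32.5829       130.3315         651.6574
  5        50.00        29.2748       146.3741         878.2445
  6        50.00        26.3026       157.8157       1,104.7101
  7        50.00        23.6322       165.4253       1,323.4023
  8     2,050.00       870.5476     6,964.3812      62,679.4306
  Σ                  1,103.8912     7,798.7709      67,404.6449
P = 1,103.8912.
Convexity = Σ t(t+1)·PV / [P·(1+y)²] = 67,404.6449 / (1,103.8912 × 1.238769) = 49.29164.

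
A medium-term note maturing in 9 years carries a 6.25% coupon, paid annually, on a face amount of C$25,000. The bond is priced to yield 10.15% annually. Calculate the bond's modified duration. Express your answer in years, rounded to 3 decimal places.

6.232 years

Periodic yield y = 0.1015. First find Macaulay duration:
  t   CF        PV=CF/(1+0.1015)^t    t·PV
  1     1,562.50     1,418.5202     1,418.5202
  2     1,562.50     1,287.8077     2,575.6154
  3     1,562.50     1,169.1400     3,507.4200
  4     1,562.50     1,061.4072     4,245.6287
  5     1,562.50       963.6016     4,818.0081
  6     1,562.50       874.8085     5,248.8513
  7     1,562.50       794.1975     5,559.3825
  8     1,562.50       721.0145     5,768.1162
  9    26,562.50    11,127.7775   100,149.9977
  Σ                 19,418.2748   133,291.5401
P = 19,418.2748; Macaulay duration = 133,291.5401 / 19,418.2748 = 6.86423 years.
Modified duration = D_Mac / (1 + y) = 6.86423 / 1.1015 = 6.23171 years.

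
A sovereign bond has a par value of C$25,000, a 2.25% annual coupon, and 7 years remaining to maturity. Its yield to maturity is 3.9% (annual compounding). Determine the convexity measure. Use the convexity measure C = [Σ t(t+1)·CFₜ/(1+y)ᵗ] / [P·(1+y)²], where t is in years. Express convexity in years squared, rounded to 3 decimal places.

47.223

With y = 0.039:
  t   CF        PV=CF/(1+0.039)^t    t·PV        t(t+1)·PV
  1       562.50       541.3859       541.3859       1,082.7719
  2       562.50       521.0644     1,042.1289       3,126.3866
  3       562.50       501.5057     1,504.5171       6,018.0685
  4       562.50       482.6811     1,930.7246       9,653.6230
  5       562.50       464.5632     2,322.8159      13,936.8955
  6       562.50       447.1253     2,682.7518      18,779.2625
  7    25,562.50    19,556.6513   136,896.5592   1,095,172.4733
  Σ                 22,514.9770   146,920.8834   1,147,769.4813
P = 22,514.9770.
Convexity = Σ t(t+1)·PV / [P·(1+y)²] = 1,147,769.4813 / (22,514.9770 × 1.079521) = 47.22284.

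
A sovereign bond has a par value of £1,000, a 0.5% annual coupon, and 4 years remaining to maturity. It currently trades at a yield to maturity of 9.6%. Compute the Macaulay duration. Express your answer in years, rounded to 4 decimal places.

Periodic yield y = 0.096. Discount each cash flow and weight by its year:
  t   CF        PV=CF/(1+0.096)^t    t·PV
  1         5.00         4.5620         4.5620
  2         5.00         4.1624         8.3249
  3         5.00         3.7979        11.3936
  4     1,005.00       696.5044     2,786.0175
  Σ                    709.0267     2,810.2980
Price P = Σ PV = 709.0267.
Macaulay duration = Σ(t·PV) / P = 2,810.2980 / 709.0267 = 3.96360 years.

3.9636 years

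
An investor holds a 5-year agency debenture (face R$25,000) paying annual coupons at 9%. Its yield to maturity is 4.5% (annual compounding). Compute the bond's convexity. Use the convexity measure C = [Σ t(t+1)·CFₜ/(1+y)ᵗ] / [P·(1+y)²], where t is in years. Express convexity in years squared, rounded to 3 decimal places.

22.453

With y = 0.045:
  t   CF        PV=CF/(1+0.045)^t    t·PV        t(t+1)·PV
  1     2,250.00     2,153.1100     2,153.1100       4,306.2201
  2     2,250.00     2,060.3924     4,120.7848      12,362.3543
  3     2,250.00     1,971.6674     5,915.0021      23,660.0083
  4     2,250.00     1,886.7630     7,547.0521      37,735.2605
  5    27,250.00    21,866.7910   109,333.9551     656,003.7305
  Σ                 29,938.7238   129,069.9041     734,067.5737
P = 29,938.7238.
Convexity = Σ t(t+1)·PV / [P·(1+y)²] = 734,067.5737 / (29,938.7238 × 1.092025) = 22.45278.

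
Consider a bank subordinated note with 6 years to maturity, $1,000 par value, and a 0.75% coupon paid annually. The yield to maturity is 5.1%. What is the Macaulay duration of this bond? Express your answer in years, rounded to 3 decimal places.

5.871 years

Periodic yield y = 0.051. Discount each cash flow and weight by its year:
  t   CF        PV=CF/(1+0.051)^t    t·PV
  1         7.50         7.1361         7.1361
  2         7.50         6.7898        13.5796
  3         7.50         6.4603        19.3809
  4         7.50         6.1468        24.5873
  5         7.50         5.8485        29.2427
  6     1,007.50       747.5302     4,485.1814
  Σ                    779.9117     4,579.1079
Price P = Σ PV = 779.9117.
Macaulay duration = Σ(t·PV) / P = 4,579.1079 / 779.9117 = 5.87132 years.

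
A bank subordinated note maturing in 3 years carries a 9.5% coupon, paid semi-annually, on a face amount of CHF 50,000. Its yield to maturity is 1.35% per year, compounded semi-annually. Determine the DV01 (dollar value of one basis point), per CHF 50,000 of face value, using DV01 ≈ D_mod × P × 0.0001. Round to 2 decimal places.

CHF 16.72

Periodic yield y = 0.00675.
  t   CF        PV=CF/(1+0.00675)^t    t·PV
  1     2,375.00     2,359.0762     2,359.0762
  2     2,375.00     2,343.2592     4,686.5185
  3     2,375.00     2,327.5483     6,982.6449
  4     2,375.00     2,311.9427     9,247.7707
  5     2,375.00     2,296.4417    11,482.2085
  6    52,375.00    50,303.0370   301,818.2222
  Σ                 61,941.3052   336,576.4409
P = 61,941.3052; D_Mac = 5.43380 half-year periods = 2.71690 yrs; D_mod = 2.69868 yrs.
DV01 ≈ 2.69868 × 61,941.3052 × 0.0001 = 16.715989.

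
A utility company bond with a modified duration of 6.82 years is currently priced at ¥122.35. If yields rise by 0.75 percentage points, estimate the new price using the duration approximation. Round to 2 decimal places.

Duration approximation: ΔP/P ≈ -D_mod · Δy = -6.82 × (+0.0075) = -0.051150.
New price ≈ 122.35 × (1 - 0.051150) = 116.0917975.

¥116.09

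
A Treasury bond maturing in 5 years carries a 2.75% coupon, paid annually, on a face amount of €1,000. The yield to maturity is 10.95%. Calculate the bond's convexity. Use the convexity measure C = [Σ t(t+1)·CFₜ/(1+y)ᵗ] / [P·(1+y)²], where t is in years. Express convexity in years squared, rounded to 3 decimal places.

22.302

With y = 0.1095:
  t   CF        PV=CF/(1+0.1095)^t    t·PV        t(t+1)·PV
  1        27.50        24.7859        24.7859          49.5719
  2        27.50        22.3397        44.6795         134.0384
  3        27.50        20.1350        60.4049         241.6195
  4        27.50        18.1478        72.5911         362.9556
  5     1,027.50       611.1465     3,055.7323      18,334.3937
  Σ                    696.5549     3,258.1937      19,122.5791
P = 696.5549.
Convexity = Σ t(t+1)·PV / [P·(1+y)²] = 19,122.5791 / (696.5549 × 1.230990) = 22.30163.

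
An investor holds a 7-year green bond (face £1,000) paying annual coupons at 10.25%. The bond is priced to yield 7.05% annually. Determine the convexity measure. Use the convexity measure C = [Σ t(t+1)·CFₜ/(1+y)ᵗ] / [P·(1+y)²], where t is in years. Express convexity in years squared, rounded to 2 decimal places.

34.74

With y = 0.0705:
  t   CF        PV=CF/(1+0.0705)^t    t·PV        t(t+1)·PV
  1       102.50        95.7496        95.7496         191.4993
  2       102.50        89.4439       178.8877         536.6631
  3       102.50        83.5533       250.6600       1,002.6402
  4       102.50        78.0508       312.2031       1,561.0154
  5       102.50        72.9106       364.5529       2,187.3172
  6       102.50        68.1089       408.6534       2,860.5736
  7     1,102.50       684.3400     4,790.3797      38,323.0375
  Σ                  1,172.1570     6,401.0864      46,662.7462
P = 1,172.1570.
Convexity = Σ t(t+1)·PV / [P·(1+y)²] = 46,662.7462 / (1,172.1570 × 1.145970) = 34.73851.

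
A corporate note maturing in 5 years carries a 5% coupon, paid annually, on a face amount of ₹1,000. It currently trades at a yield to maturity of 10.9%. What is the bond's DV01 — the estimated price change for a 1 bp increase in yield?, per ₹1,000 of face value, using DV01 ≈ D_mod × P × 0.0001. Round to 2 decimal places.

₹0.32

Periodic yield y = 0.109.
  t   CF        PV=CF/(1+0.109)^t    t·PV
  1        50.00        45.0857        45.0857
  2        50.00        40.6543        81.3087
  3        50.00        36.6586       109.9757
  4        50.00        33.0555       132.2220
  5     1,050.00       625.9384     3,129.6918
  Σ                    781.3924     3,498.2838
P = 781.3924; D_Mac = 4.47699 yrs; D_mod = 4.03696 yrs.
DV01 ≈ 4.03696 × 781.3924 × 0.0001 = 0.315445.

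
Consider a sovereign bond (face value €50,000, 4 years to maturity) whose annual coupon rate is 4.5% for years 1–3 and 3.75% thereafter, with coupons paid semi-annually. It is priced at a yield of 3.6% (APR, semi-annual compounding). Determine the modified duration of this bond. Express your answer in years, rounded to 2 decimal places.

3.65 years

Periodic yield y = 0.018. First find Macaulay duration:
  t   CF        PV=CF/(1+0.018)^t    t·PV
  1     1,125.00     1,105.1081     1,105.1081
  2     1,125.00     1,085.5678     2,171.1357
  3     1,125.00     1,066.3731     3,199.1194
  4     1,125.00     1,047.5178     4,190.0712
  5     1,125.00     1,028.9959     5,144.9794
  6     1,125.00     1,010.8014     6,064.8087
  7       937.50       827.4406     5,792.0843
  8    50,937.50    44,162.6781   353,301.4250
  Σ                 51,334.4828   380,968.7315
P = 51,334.4828; Macaulay duration = 380,968.7315 / 51,334.4828 = 7.42130 half-year periods = 3.71065 years.
Modified duration = D_Mac / (1 + y) = 3.71065 / 1.018 = 3.64504 years.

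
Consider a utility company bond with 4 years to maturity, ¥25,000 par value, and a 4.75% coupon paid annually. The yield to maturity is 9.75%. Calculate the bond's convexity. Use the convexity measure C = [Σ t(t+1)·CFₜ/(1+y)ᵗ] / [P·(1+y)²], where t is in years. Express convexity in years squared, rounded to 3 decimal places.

15.006

With y = 0.0975:
  t   CF        PV=CF/(1+0.0975)^t    t·PV        t(t+1)·PV
  1     1,187.50     1,082.0046     1,082.0046       2,164.0091
  2     1,187.50       985.8811     1,971.7623       5,915.2869
  3     1,187.50       898.2972     2,694.8915      10,779.5660
  4    26,187.50    18,049.9467    72,199.7869     360,998.9347
  Σ                 21,016.1296    77,948.4453     379,857.7967
P = 21,016.1296.
Convexity = Σ t(t+1)·PV / [P·(1+y)²] = 379,857.7967 / (21,016.1296 × 1.204506) = 15.00580.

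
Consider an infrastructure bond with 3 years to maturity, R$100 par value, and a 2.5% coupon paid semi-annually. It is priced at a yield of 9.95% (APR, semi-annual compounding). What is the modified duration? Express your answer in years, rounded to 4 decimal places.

Periodic yield y = 0.04975. First find Macaulay duration:
  t   CF        PV=CF/(1+0.04975)^t    t·PV
  1         1.25         1.1908         1.1908
  2         1.25         1.1343         2.2687
  3         1.25         1.0806         3.2417
  4         1.25         1.0294         4.1174
  5         1.25         0.9806         4.9029
  6       101.25        75.6623       453.9740
  Σ                     81.0779       469.6954
P = 81.0779; Macaulay duration = 469.6954 / 81.0779 = 5.79314 half-year periods = 2.89657 years.
Modified duration = D_Mac / (1 + y) = 2.89657 / 1.04975 = 2.75929 years.

2.7593 years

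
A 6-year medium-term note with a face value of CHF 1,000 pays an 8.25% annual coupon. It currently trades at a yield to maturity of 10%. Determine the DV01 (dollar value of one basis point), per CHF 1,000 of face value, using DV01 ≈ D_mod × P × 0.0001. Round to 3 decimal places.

CHF 0.413

Periodic yield y = 0.1.
  t   CF        PV=CF/(1+0.1)^t    t·PV
  1        82.50        75.0000        75.0000
  2        82.50        68.1818       136.3636
  3        82.50        61.9835       185.9504
  4        82.50        56.3486       225.3944
  5        82.50        51.2260       256.1300
  6     1,082.50       611.0430     3,666.2582
  Σ                    923.7829     4,545.0967
P = 923.7829; D_Mac = 4.92009 yrs; D_mod = 4.47281 yrs.
DV01 ≈ 4.47281 × 923.7829 × 0.0001 = 0.413191.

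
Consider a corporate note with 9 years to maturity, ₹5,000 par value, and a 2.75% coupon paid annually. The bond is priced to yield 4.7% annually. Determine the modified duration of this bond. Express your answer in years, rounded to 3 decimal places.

Periodic yield y = 0.047. First find Macaulay duration:
  t   CF        PV=CF/(1+0.047)^t    t·PV
  1       137.50       131.3276       131.3276
  2       137.50       125.4323       250.8646
  3       137.50       119.8016       359.4048
  4       137.50       114.4237       457.6948
  5       137.50       109.2872       546.4360
  6       137.50       104.3813       626.2877
  7       137.50        99.6956       697.8691
  8       137.50        95.2202       761.7619
  9     5,137.50     3,398.0651    30,582.5862
  Σ                  4,297.6346    34,414.2327
P = 4,297.6346; Macaulay duration = 34,414.2327 / 4,297.6346 = 8.00771 years.
Modified duration = D_Mac / (1 + y) = 8.00771 / 1.047 = 7.64825 years.

7.648 years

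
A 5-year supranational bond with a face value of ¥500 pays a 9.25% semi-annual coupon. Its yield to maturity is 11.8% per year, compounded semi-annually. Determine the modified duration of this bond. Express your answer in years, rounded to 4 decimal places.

3.8353 years

Periodic yield y = 0.059. First find Macaulay duration:
  t   CF        PV=CF/(1+0.059)^t    t·PV
  1       23.125        21.8366        21.8366
  2       23.125        20.6201        41.2401
  3       23.125        19.4713        58.4138
  4       23.125        18.3865        73.5458
  5       23.125        17.3621        86.8104
  6       23.125        16.3948        98.3688
  7       23.125        15.4814       108.3697
  8       23.125        14.6189       116.9510
  9       23.125        13.8044       124.2398
  10     523.125       294.8804     2,948.8038
  Σ                    452.8563     3,678.5798
P = 452.8563; Macaulay duration = 3,678.5798 / 452.8563 = 8.12306 half-year periods = 4.06153 years.
Modified duration = D_Mac / (1 + y) = 4.06153 / 1.059 = 3.83525 years.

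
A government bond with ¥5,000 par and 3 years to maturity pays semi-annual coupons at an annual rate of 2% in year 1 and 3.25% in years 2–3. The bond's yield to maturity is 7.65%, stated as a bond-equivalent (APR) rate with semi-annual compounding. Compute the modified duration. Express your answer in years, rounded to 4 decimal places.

Periodic yield y = 0.03825. First find Macaulay duration:
  t   CF        PV=CF/(1+0.03825)^t    t·PV
  1        50.00        48.1580        48.1580
  2        50.00        46.3838        92.7676
  3        81.25        72.5968       217.7904
  4        81.25        69.9223       279.6891
  5        81.25        67.3463       336.7314
  6     5,081.25     4,056.5695    24,339.4172
  Σ                  4,360.9767    25,314.5537
P = 4,360.9767; Macaulay duration = 25,314.5537 / 4,360.9767 = 5.80479 half-year periods = 2.90240 years.
Modified duration = D_Mac / (1 + y) = 2.90240 / 1.03825 = 2.79547 years.

2.7955 years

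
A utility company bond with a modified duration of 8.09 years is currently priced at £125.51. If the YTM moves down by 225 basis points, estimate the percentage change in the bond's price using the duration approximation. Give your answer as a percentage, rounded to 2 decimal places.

+18.20%

Duration approximation: ΔP/P ≈ -D_mod · Δy = -8.09 × (-0.0225) = +0.182025.
As a percentage: +18.2025%.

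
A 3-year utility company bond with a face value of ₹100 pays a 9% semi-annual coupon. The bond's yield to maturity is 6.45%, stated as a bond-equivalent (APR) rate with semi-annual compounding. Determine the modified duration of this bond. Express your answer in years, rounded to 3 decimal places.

Periodic yield y = 0.03225. First find Macaulay duration:
  t   CF        PV=CF/(1+0.03225)^t    t·PV
  1         4.50         4.3594         4.3594
  2         4.50         4.2232         8.4464
  3         4.50         4.0913        12.2738
  4         4.50         3.9634        15.8538
  5         4.50         3.8396        19.1981
  6       104.50        86.3788       518.2725
  Σ                    106.8557       578.4040
P = 106.8557; Macaulay duration = 578.4040 / 106.8557 = 5.41294 half-year periods = 2.70647 years.
Modified duration = D_Mac / (1 + y) = 2.70647 / 1.03225 = 2.62192 years.

2.622 years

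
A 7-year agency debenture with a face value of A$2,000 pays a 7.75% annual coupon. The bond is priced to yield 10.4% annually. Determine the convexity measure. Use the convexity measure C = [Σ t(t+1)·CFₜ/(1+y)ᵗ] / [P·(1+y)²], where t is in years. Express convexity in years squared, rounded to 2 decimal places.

With y = 0.104:
  t   CF        PV=CF/(1+0.104)^t    t·PV        t(t+1)·PV
  1       155.00       140.3986       140.3986         280.7971
  2       155.00       127.1726       254.3452         763.0356
  3       155.00       115.1926       345.5777       1,382.3109
  4       155.00       104.3411       417.3644       2,086.8220
  5       155.00        94.5119       472.5593       2,835.3559
  6       155.00        85.6086       513.6514       3,595.5601
  7     2,155.00     1,078.1117     7,546.7819      60,374.2554
  Σ                  1,745.3370     9,690.6786      71,318.1370
P = 1,745.3370.
Convexity = Σ t(t+1)·PV / [P·(1+y)²] = 71,318.1370 / (1,745.3370 × 1.218816) = 33.52606.

33.53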